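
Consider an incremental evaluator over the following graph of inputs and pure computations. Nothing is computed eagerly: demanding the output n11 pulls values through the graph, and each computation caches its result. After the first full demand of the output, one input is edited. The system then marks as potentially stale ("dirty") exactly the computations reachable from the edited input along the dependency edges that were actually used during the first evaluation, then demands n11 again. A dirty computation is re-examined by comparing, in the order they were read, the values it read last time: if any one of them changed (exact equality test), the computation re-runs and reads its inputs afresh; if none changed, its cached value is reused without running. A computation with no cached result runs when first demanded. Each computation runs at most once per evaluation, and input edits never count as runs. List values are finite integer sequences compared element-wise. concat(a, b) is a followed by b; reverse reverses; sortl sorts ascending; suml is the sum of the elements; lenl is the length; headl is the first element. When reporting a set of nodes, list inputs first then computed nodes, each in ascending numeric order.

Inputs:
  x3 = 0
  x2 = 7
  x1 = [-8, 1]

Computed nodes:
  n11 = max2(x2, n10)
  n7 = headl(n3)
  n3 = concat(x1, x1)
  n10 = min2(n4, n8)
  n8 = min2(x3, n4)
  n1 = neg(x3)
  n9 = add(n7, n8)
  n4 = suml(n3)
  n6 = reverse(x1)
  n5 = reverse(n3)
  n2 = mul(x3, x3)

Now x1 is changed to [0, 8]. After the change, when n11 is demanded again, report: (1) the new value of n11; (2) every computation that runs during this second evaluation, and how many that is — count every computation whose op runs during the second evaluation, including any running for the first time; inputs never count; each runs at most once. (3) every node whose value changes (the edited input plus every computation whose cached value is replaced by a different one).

n11 now evaluates to 7.
Run set: n3, n4, n8, n10, n11 (5 run).
Changed values: x1, n3, n4, n8, n10.

Initial pass — values computed on the first demand:
  n3 = concat([-8, 1], [-8, 1]) = [-8, 1, -8, 1]
  n4 = suml([-8, 1, -8, 1]) = -14
  n8 = min2(0, -14) = -14
  n10 = min2(-14, -14) = -14
  n11 = max2(7, -14) = 7

Second demand — change propagation:
  n3: re-runs because x1 [-8, 1]->[0, 8]; x1 [-8, 1]->[0, 8]; new result [0, 8, 0, 8].
  n4: re-runs because n3 [-8, 1, -8, 1]->[0, 8, 0, 8]; new result 16.
  n8: re-runs because n4 -14->16; new result 0.
  n10: re-runs because n4 -14->16; n8 -14->0; new result 0.
  n11: re-runs because n10 -14->0; new result 7 (unchanged).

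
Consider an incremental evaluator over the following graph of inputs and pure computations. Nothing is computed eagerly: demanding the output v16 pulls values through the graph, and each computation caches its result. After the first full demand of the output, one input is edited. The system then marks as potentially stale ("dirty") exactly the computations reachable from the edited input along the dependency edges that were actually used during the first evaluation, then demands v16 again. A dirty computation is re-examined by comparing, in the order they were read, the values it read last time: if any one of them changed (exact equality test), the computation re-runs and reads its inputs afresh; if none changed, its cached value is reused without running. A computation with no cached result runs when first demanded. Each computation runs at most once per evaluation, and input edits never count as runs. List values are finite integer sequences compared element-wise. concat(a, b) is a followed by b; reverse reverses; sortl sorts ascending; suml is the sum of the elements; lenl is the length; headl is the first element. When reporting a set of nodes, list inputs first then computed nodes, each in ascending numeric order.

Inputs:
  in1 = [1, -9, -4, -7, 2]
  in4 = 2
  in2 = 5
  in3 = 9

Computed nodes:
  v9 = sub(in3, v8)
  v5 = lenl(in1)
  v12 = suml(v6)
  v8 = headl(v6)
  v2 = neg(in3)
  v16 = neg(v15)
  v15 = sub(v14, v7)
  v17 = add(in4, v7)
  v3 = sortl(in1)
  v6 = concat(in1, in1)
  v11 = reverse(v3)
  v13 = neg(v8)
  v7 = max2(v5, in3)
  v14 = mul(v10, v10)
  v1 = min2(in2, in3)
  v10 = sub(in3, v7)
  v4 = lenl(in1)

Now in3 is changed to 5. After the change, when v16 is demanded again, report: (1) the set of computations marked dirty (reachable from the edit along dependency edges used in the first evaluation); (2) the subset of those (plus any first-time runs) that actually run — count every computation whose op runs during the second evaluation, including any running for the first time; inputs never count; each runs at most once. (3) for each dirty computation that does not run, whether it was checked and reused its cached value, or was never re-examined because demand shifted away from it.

Initial pass — values computed on the first demand:
  v5 = lenl([1, -9, -4, -7, 2]) = 5
  v7 = max2(5, 9) = 9
  v10 = sub(9, 9) = 0
  v14 = mul(0, 0) = 0
  v15 = sub(0, 9) = -9
  v16 = neg(-9) = 9

Second demand — change propagation:
  v7: re-runs because in3 9->5; new result 5.
  v10: re-runs because in3 9->5; v7 9->5; new result 0 (unchanged).
  v14: re-examined; everything it read last time is the same (v10 unchanged, v10 unchanged) — cache 0 kept, no run.
  v15: re-runs because v7 9->5; new result -5.
  v16: re-runs because v15 -9->-5; new result 5.

The important point: at v14 every value read last time is unchanged, so the dirty flag clears without a run.

Dirty set: v7, v10, v14, v15, v16.
Run set: v7, v10, v15, v16 (4 run).
Re-examined without running (cache reused): v14.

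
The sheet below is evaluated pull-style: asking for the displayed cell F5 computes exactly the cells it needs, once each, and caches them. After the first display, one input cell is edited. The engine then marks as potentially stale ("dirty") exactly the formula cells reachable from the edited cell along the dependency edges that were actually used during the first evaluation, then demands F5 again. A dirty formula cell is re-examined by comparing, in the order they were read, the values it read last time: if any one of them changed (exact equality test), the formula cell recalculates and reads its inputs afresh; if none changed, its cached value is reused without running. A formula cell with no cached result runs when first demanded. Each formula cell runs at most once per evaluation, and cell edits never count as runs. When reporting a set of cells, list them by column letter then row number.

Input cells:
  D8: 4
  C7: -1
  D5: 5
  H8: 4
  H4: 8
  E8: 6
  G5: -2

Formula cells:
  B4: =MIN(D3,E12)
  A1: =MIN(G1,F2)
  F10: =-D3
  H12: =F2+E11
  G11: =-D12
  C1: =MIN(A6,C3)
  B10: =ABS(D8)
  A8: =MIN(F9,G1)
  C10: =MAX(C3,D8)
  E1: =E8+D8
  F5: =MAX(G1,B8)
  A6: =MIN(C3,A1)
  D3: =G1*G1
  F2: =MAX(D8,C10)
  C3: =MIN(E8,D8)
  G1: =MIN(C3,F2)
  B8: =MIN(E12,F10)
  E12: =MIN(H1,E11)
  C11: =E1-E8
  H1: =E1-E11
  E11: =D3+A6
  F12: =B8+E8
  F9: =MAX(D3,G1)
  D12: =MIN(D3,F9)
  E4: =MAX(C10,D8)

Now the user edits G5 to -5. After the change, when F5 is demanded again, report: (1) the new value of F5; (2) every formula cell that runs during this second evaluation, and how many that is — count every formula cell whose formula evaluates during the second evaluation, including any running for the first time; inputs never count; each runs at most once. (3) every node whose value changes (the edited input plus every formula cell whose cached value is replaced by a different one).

Demanding F5 again yields 4.
0 formula cells run: none.
The nodes whose values change: G5.
Note the shortcut — nothing in the graph depends on G5 at all, so no recomputation happens.

First demand of the output computes:
  C3 = MIN(6, 4) = 4
  C10 = MAX(4, 4) = 4
  E1 = 6 + 4 = 10
  F2 = MAX(4, 4) = 4
  G1 = MIN(4, 4) = 4
  A1 = MIN(4, 4) = 4
  A6 = MIN(4, 4) = 4
  D3 = 4 * 4 = 16
  E11 = 16 + 4 = 20
  F10 = -(16) = -16
  H1 = 10 - 20 = -10
  E12 = MIN(-10, 20) = -10
  B8 = MIN(-10, -16) = -16
  F5 = MAX(4, -16) = 4

After the edit, cleaning proceeds:
  no node depends on G5 at all; the second demand re-runs nothing.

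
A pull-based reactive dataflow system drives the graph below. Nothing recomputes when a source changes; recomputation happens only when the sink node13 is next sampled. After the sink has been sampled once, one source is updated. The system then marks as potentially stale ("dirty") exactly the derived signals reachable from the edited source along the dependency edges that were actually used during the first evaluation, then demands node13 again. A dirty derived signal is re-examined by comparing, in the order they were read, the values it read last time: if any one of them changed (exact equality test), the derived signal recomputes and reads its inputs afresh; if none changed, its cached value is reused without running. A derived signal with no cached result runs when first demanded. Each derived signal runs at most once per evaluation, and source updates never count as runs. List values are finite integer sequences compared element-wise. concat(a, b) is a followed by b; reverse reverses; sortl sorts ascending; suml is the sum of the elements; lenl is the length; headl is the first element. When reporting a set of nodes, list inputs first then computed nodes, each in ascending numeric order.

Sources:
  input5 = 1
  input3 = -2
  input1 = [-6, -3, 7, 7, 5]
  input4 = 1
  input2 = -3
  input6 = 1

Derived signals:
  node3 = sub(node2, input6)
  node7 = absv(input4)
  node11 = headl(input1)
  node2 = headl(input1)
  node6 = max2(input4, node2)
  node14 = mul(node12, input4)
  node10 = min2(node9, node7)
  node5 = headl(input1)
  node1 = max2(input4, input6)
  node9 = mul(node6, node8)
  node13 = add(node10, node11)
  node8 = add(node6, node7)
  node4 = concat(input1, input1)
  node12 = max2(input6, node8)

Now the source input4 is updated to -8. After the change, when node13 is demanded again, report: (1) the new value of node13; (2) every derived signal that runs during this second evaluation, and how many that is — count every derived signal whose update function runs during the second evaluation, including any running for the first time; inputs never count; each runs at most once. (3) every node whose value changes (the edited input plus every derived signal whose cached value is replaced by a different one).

New value of node13: -18.
Derived signals that run: node6, node7, node8, node9, node10, node13 — 6 in total.
Values that change: input4, node6, node7, node9, node10, node13.

First evaluation (everything demanded from the output):
  node2 = headl([-6, -3, 7, 7, 5]) = -6
  node6 = max2(1, -6) = 1
  node7 = absv(1) = 1
  node8 = add(1, 1) = 2
  node9 = mul(1, 2) = 2
  node10 = min2(2, 1) = 1
  node11 = headl([-6, -3, 7, 7, 5]) = -6
  node13 = add(1, -6) = -5

Propagation after the edit:
  node6: runs — input4 1->-8; result -6.
  node7: runs — input4 1->-8; result 8.
  node8: runs — node6 1->-6; node7 1->8; result 2 (same value as before).
  node9: runs — node6 1->-6; result -12.
  node10: runs — node9 2->-12; node7 1->8; result -12.
  node13: runs — node10 1->-12; result -18.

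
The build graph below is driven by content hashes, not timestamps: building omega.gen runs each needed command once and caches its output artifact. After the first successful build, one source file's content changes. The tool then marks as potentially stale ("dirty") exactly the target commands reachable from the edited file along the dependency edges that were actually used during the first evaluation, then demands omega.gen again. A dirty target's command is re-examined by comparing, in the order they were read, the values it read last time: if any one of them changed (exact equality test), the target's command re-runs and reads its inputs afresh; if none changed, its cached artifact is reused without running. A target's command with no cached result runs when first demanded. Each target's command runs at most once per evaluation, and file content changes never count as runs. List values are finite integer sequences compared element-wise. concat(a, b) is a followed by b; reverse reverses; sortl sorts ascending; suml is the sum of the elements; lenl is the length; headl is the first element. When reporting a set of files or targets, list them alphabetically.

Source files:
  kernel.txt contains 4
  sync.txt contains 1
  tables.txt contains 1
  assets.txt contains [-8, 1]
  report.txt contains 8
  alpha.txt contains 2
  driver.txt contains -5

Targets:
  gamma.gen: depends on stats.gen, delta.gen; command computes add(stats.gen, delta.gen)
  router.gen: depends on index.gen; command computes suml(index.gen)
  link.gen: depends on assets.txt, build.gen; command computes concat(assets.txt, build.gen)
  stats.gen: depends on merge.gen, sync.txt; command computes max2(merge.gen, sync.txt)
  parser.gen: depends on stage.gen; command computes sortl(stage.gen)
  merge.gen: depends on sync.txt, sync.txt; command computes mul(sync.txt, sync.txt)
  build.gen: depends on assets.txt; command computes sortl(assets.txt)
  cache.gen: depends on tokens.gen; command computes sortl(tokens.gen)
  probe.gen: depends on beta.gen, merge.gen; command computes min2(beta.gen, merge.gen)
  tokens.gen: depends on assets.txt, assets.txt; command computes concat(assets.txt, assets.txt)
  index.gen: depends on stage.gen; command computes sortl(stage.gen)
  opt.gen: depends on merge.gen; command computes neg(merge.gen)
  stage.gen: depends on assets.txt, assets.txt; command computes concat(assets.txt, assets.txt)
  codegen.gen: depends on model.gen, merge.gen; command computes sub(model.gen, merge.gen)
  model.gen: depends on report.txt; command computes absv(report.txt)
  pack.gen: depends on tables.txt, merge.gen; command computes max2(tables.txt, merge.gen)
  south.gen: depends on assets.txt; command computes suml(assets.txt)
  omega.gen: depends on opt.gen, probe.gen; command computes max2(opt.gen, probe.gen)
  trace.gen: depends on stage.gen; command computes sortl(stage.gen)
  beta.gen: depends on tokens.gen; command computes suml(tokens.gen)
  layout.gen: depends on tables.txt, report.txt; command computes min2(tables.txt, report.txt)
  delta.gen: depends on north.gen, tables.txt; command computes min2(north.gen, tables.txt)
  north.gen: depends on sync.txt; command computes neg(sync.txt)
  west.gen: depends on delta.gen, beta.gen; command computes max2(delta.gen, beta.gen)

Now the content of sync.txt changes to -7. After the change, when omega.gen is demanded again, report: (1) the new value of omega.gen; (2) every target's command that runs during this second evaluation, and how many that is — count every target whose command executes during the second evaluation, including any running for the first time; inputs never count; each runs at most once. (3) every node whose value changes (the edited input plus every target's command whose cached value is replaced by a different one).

omega.gen now evaluates to -14.
Run set: merge.gen, omega.gen, opt.gen, probe.gen (4 run).
Changed values: merge.gen, omega.gen, opt.gen, sync.txt.

Initial pass — values computed on the first demand:
  merge.gen = mul(1, 1) = 1
  opt.gen = neg(1) = -1
  tokens.gen = concat([-8, 1], [-8, 1]) = [-8, 1, -8, 1]
  beta.gen = suml([-8, 1, -8, 1]) = -14
  probe.gen = min2(-14, 1) = -14
  omega.gen = max2(-1, -14) = -1

Second demand — change propagation:
  merge.gen: re-runs because sync.txt 1->-7; sync.txt 1->-7; new result 49.
  opt.gen: re-runs because merge.gen 1->49; new result -49.
  probe.gen: re-runs because merge.gen 1->49; new result -14 (unchanged).
  omega.gen: re-runs because opt.gen -1->-49; new result -14.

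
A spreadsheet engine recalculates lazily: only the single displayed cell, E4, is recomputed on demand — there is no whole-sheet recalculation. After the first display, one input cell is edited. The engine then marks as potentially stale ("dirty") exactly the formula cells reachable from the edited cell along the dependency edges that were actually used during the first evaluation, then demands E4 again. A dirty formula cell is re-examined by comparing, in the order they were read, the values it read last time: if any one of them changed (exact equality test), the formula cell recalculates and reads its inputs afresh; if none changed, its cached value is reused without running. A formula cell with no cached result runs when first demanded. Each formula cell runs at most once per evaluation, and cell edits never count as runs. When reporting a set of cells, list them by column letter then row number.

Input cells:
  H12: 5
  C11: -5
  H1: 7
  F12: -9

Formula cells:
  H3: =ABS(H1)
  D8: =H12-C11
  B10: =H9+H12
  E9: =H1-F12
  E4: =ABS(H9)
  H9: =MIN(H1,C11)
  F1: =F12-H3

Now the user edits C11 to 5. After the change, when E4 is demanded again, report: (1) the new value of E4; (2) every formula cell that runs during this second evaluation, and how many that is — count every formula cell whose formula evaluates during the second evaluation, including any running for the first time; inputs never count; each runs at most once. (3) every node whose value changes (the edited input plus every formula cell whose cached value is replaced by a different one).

New value of E4: 5.
Formula cells that run: E4, H9 — 2 in total.
Values that change: C11, H9.

First evaluation (everything demanded from the output):
  H9 = MIN(7, -5) = -5
  E4 = ABS(-5) = 5

Propagation after the edit:
  H9: runs — C11 -5->5; result 5.
  E4: runs — H9 -5->5; result 5 (same value as before).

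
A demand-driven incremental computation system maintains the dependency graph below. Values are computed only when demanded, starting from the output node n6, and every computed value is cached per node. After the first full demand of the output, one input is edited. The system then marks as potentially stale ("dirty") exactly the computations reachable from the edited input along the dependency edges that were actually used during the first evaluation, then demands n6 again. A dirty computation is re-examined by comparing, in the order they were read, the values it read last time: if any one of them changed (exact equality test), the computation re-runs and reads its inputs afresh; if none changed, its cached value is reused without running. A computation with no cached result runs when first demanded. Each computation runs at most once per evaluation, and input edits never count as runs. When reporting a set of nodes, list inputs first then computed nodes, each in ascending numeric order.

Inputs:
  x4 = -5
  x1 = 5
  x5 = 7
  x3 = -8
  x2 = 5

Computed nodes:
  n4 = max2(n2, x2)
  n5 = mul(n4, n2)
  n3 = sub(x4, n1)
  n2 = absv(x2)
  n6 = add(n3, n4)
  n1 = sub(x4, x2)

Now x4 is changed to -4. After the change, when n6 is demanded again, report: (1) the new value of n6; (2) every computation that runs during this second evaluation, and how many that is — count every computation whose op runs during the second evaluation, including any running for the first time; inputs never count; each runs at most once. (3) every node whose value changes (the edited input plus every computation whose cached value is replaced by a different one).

First evaluation (everything demanded from the output):
  n1 = sub(-5, 5) = -10
  n2 = absv(5) = 5
  n3 = sub(-5, -10) = 5
  n4 = max2(5, 5) = 5
  n6 = add(5, 5) = 10

Propagation after the edit:
  n1: runs — x4 -5->-4; result -9.
  n3: runs — x4 -5->-4; n1 -10->-9; result 5 (same value as before).
  n6: checked — values it read are unchanged (n3 unchanged, n4 unchanged); reused cached 10 without running.

Key observation: the change is absorbed at n3 — it re-runs but produces the same value, and the output's value is unchanged.

New value of n6: 10.
Computations that run: n1, n3 — 2 in total.
Values that change: x4, n1.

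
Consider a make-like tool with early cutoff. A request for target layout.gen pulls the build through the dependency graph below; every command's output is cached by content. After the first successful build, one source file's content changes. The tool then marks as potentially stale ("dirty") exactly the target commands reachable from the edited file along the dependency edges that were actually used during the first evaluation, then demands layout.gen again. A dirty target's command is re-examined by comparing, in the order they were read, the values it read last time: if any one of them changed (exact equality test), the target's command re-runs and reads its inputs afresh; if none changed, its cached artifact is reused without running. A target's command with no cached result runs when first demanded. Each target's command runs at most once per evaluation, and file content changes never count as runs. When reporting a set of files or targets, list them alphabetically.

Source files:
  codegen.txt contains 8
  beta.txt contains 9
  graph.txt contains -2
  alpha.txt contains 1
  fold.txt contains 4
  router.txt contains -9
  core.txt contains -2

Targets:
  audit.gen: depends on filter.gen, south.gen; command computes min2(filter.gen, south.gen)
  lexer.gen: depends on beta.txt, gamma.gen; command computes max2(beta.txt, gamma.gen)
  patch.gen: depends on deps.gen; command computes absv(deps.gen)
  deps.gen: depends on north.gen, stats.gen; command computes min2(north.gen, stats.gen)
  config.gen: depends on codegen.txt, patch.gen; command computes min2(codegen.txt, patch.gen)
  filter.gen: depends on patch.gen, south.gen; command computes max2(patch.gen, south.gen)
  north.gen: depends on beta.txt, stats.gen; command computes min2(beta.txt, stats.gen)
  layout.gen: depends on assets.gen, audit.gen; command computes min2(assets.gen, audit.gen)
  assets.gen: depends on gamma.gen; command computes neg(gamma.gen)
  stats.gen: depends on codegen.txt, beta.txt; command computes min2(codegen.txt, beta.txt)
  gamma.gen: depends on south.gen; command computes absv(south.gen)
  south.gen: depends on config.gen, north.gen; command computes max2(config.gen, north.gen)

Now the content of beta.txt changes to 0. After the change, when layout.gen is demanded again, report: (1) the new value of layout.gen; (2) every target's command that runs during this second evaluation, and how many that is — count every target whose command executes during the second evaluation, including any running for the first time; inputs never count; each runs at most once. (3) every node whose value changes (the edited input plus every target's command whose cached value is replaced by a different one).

Demanding layout.gen again yields 0.
11 target commands run: assets.gen, audit.gen, config.gen, deps.gen, filter.gen, gamma.gen, layout.gen, north.gen, patch.gen, south.gen, stats.gen.
The nodes whose values change: assets.gen, audit.gen, beta.txt, config.gen, deps.gen, filter.gen, gamma.gen, layout.gen, north.gen, patch.gen, south.gen, stats.gen.

First demand of the output computes:
  stats.gen = min2(8, 9) = 8
  north.gen = min2(9, 8) = 8
  deps.gen = min2(8, 8) = 8
  patch.gen = absv(8) = 8
  config.gen = min2(8, 8) = 8
  south.gen = max2(8, 8) = 8
  filter.gen = max2(8, 8) = 8
  audit.gen = min2(8, 8) = 8
  gamma.gen = absv(8) = 8
  assets.gen = neg(8) = -8
  layout.gen = min2(-8, 8) = -8

After the edit, cleaning proceeds:
  stats.gen: a read changed (beta.txt 9->0) — executes, giving 0.
  north.gen: a read changed (beta.txt 9->0; stats.gen 8->0) — executes, giving 0.
  deps.gen: a read changed (north.gen 8->0; stats.gen 8->0) — executes, giving 0.
  patch.gen: a read changed (deps.gen 8->0) — executes, giving 0.
  config.gen: a read changed (patch.gen 8->0) — executes, giving 0.
  south.gen: a read changed (config.gen 8->0; north.gen 8->0) — executes, giving 0.
  filter.gen: a read changed (patch.gen 8->0; south.gen 8->0) — executes, giving 0.
  audit.gen: a read changed (filter.gen 8->0; south.gen 8->0) — executes, giving 0.
  gamma.gen: a read changed (south.gen 8->0) — executes, giving 0.
  assets.gen: a read changed (gamma.gen 8->0) — executes, giving 0.
  layout.gen: a read changed (assets.gen -8->0; audit.gen 8->0) — executes, giving 0.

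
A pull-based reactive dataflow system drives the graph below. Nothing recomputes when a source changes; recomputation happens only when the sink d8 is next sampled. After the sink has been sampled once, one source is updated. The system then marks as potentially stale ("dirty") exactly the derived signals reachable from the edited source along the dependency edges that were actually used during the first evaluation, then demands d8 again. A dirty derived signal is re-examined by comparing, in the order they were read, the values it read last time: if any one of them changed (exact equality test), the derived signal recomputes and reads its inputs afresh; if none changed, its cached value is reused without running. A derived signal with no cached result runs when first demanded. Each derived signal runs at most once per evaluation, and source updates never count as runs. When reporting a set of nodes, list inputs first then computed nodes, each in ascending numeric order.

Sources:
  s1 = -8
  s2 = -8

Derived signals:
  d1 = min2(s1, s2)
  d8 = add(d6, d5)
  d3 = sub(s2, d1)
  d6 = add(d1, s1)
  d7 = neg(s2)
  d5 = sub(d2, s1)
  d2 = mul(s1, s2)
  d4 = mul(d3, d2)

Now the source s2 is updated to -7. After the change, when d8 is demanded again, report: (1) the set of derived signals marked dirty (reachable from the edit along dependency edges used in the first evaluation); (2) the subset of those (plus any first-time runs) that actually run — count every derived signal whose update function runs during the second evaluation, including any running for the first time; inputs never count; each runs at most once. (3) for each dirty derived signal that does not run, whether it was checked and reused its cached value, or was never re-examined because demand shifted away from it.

Marked dirty: d1, d2, d5, d6, d8.
Derived signals that run: d1, d2, d5, d8 — 4 in total.
Checked but reused from cache: d6.
Key observation: the cutoff stops propagation at d6 — its inputs' values are unchanged, so it reuses its cache.

First evaluation (everything demanded from the output):
  d1 = min2(-8, -8) = -8
  d2 = mul(-8, -8) = 64
  d5 = sub(64, -8) = 72
  d6 = add(-8, -8) = -16
  d8 = add(-16, 72) = 56

Propagation after the edit:
  d1: runs — s2 -8->-7; result -8 (same value as before).
  d2: runs — s2 -8->-7; result 56.
  d5: runs — d2 64->56; result 64.
  d6: checked — values it read are unchanged (d1 unchanged, s1 unchanged); reused cached -16 without running.
  d8: runs — d5 72->64; result 48.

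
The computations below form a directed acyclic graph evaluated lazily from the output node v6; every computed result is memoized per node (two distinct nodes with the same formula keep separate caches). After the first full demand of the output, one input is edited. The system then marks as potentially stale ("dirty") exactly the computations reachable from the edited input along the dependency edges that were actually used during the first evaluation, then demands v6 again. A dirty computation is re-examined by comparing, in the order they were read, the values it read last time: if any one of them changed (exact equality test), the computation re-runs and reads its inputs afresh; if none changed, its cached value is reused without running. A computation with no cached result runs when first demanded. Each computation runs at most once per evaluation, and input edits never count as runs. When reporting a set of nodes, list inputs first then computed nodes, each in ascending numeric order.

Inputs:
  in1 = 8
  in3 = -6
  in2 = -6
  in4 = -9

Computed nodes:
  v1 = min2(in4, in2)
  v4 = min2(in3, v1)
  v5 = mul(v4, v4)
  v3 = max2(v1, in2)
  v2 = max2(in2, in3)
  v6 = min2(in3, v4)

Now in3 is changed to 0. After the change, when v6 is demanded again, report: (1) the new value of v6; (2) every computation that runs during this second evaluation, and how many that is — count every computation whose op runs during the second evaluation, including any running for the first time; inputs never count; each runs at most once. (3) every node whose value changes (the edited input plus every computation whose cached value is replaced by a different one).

Demanding v6 again yields -9.
2 computations run: v4, v6.
The nodes whose values change: in3.

First demand of the output computes:
  v1 = min2(-9, -6) = -9
  v4 = min2(-6, -9) = -9
  v6 = min2(-6, -9) = -9

After the edit, cleaning proceeds:
  v4: a read changed (in3 -6->0) — executes, giving -9 — identical to its old value.
  v6: a read changed (in3 -6->0) — executes, giving -9 — identical to its old value.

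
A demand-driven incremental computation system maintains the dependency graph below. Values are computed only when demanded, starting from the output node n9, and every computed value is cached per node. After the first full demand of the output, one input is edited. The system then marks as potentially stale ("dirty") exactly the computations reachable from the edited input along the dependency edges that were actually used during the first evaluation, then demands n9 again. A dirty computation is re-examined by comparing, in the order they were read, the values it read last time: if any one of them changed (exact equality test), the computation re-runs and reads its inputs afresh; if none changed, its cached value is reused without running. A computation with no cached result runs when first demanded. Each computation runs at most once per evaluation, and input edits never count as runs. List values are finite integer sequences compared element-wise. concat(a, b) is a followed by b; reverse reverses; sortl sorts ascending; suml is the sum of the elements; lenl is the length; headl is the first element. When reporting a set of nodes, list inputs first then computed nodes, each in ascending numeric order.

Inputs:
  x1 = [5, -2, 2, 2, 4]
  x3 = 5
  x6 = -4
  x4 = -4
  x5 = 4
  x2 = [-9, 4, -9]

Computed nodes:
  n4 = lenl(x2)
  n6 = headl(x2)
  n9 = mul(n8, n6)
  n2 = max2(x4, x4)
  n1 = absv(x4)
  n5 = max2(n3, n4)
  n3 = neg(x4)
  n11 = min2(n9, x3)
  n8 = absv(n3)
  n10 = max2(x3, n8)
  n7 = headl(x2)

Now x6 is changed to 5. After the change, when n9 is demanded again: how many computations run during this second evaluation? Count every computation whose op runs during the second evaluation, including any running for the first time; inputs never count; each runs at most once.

First evaluation (everything demanded from the output):
  n3 = neg(-4) = 4
  n6 = headl([-9, 4, -9]) = -9
  n8 = absv(4) = 4
  n9 = mul(4, -9) = -36

Propagation after the edit:
  x6 feeds no computation that the output demands — nothing is marked dirty and nothing runs.

Key observation: x6 is never demanded by the output, so the edit triggers no recomputation at all.

Computations that run: none — 0 in total.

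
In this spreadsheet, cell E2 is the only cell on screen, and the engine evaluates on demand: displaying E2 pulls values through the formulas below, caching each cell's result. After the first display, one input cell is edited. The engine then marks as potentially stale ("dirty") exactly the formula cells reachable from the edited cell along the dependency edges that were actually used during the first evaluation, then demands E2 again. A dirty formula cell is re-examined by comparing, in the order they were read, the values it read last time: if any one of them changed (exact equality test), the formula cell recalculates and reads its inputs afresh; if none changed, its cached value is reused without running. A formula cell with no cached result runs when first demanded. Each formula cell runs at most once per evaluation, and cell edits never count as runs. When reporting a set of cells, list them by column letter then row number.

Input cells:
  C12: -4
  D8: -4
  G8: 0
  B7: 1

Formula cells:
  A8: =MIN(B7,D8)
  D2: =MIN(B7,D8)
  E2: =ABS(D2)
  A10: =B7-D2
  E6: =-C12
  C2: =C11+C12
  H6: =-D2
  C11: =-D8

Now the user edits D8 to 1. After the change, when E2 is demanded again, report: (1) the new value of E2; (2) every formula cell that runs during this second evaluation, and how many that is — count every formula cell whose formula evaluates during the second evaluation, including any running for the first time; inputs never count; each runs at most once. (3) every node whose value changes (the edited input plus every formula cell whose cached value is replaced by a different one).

E2 now evaluates to 1.
Run set: D2, E2 (2 run).
Changed values: D2, D8, E2.

Initial pass — values computed on the first demand:
  D2 = MIN(1, -4) = -4
  E2 = ABS(-4) = 4

Second demand — change propagation:
  D2: re-runs because D8 -4->1; new result 1.
  E2: re-runs because D2 -4->1; new result 1.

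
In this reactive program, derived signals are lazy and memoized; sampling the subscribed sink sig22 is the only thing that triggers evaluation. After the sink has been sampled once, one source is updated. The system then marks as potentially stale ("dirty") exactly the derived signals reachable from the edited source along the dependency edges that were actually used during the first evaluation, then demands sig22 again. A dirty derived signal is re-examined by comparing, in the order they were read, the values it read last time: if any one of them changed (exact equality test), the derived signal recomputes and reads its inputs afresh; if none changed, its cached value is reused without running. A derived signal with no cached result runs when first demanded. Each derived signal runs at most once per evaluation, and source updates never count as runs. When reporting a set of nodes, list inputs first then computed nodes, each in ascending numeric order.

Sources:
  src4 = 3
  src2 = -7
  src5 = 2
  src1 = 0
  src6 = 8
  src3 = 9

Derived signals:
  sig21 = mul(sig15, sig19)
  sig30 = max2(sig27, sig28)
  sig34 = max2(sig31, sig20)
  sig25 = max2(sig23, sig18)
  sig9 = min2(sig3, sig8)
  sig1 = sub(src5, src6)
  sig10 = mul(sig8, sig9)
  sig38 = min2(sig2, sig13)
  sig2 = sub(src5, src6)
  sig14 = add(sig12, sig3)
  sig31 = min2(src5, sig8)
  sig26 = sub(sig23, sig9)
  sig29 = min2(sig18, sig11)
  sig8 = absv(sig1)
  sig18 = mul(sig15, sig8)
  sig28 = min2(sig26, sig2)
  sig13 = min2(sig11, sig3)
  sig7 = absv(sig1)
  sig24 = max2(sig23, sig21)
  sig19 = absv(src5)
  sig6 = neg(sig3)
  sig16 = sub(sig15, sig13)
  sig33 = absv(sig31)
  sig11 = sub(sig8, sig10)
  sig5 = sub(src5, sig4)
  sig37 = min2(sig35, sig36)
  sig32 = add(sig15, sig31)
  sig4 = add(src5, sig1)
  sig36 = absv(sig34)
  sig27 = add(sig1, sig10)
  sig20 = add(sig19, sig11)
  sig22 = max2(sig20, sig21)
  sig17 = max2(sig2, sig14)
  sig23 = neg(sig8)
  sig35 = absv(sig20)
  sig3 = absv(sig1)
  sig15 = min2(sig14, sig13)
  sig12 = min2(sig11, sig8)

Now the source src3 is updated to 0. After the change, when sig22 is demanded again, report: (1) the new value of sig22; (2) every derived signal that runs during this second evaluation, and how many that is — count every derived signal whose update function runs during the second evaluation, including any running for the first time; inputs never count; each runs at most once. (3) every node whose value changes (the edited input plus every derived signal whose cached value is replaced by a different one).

First demand of the output computes:
  sig1 = sub(2, 8) = -6
  sig3 = absv(-6) = 6
  sig8 = absv(-6) = 6
  sig9 = min2(6, 6) = 6
  sig10 = mul(6, 6) = 36
  sig11 = sub(6, 36) = -30
  sig12 = min2(-30, 6) = -30
  sig13 = min2(-30, 6) = -30
  sig14 = add(-30, 6) = -24
  sig15 = min2(-24, -30) = -30
  sig19 = absv(2) = 2
  sig20 = add(2, -30) = -28
  sig21 = mul(-30, 2) = -60
  sig22 = max2(-28, -60) = -28

After the edit, cleaning proceeds:
  no node depends on src3 at all; the second demand re-runs nothing.

Note the shortcut — nothing in the graph depends on src3 at all, so no recomputation happens.

Demanding sig22 again yields -28.
0 derived signals run: none.
The nodes whose values change: src3.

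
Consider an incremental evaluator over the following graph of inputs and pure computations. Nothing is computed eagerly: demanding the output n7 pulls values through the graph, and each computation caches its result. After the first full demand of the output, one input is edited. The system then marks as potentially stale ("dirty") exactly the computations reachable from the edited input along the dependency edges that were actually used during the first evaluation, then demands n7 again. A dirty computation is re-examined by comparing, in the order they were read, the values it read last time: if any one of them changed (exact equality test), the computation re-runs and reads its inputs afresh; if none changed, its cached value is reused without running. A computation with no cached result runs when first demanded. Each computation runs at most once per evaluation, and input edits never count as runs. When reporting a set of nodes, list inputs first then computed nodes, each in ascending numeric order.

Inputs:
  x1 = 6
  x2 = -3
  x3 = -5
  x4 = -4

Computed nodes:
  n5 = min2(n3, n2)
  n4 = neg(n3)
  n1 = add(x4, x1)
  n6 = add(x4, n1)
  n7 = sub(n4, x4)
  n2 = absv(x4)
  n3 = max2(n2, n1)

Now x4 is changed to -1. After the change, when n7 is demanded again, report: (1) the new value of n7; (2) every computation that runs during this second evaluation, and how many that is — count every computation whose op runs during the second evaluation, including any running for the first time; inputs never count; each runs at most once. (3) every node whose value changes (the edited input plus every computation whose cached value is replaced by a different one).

n7 now evaluates to -4.
Run set: n1, n2, n3, n4, n7 (5 run).
Changed values: x4, n1, n2, n3, n4, n7.

Initial pass — values computed on the first demand:
  n1 = add(-4, 6) = 2
  n2 = absv(-4) = 4
  n3 = max2(4, 2) = 4
  n4 = neg(4) = -4
  n7 = sub(-4, -4) = 0

Second demand — change propagation:
  n1: re-runs because x4 -4->-1; new result 5.
  n2: re-runs because x4 -4->-1; new result 1.
  n3: re-runs because n2 4->1; n1 2->5; new result 5.
  n4: re-runs because n3 4->5; new result -5.
  n7: re-runs because n4 -4->-5; x4 -4->-1; new result -4.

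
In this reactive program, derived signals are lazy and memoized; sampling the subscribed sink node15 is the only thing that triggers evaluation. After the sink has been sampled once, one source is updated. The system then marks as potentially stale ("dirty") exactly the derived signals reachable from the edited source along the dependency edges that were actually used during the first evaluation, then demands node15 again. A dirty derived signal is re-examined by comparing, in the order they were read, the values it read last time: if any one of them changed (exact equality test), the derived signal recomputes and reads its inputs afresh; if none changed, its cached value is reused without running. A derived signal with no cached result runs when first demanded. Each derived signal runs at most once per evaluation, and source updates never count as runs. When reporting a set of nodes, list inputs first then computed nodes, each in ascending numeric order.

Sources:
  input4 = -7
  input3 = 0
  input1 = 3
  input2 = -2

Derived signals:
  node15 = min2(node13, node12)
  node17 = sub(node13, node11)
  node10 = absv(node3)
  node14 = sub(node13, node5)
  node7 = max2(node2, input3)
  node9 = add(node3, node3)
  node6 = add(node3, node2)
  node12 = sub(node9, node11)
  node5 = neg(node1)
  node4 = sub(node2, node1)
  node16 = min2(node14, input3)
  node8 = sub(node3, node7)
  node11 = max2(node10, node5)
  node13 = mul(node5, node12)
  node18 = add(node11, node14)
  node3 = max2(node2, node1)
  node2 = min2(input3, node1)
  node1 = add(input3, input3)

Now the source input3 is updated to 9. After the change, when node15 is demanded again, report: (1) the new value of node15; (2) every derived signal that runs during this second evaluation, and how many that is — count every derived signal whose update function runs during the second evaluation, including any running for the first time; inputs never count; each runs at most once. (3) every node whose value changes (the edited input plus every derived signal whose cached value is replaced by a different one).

Demanding node15 again yields -324.
10 derived signals run: node1, node2, node3, node5, node9, node10, node11, node12, node13, node15.
The nodes whose values change: input3, node1, node2, node3, node5, node9, node10, node11, node12, node13, node15.

First demand of the output computes:
  node1 = add(0, 0) = 0
  node2 = min2(0, 0) = 0
  node3 = max2(0, 0) = 0
  node5 = neg(0) = 0
  node9 = add(0, 0) = 0
  node10 = absv(0) = 0
  node11 = max2(0, 0) = 0
  node12 = sub(0, 0) = 0
  node13 = mul(0, 0) = 0
  node15 = min2(0, 0) = 0

After the edit, cleaning proceeds:
  node1: a read changed (input3 0->9; input3 0->9) — executes, giving 18.
  node2: a read changed (input3 0->9; node1 0->18) — executes, giving 9.
  node3: a read changed (node2 0->9; node1 0->18) — executes, giving 18.
  node5: a read changed (node1 0->18) — executes, giving -18.
  node9: a read changed (node3 0->18; node3 0->18) — executes, giving 36.
  node10: a read changed (node3 0->18) — executes, giving 18.
  node11: a read changed (node10 0->18; node5 0->-18) — executes, giving 18.
  node12: a read changed (node9 0->36; node11 0->18) — executes, giving 18.
  node13: a read changed (node5 0->-18; node12 0->18) — executes, giving -324.
  node15: a read changed (node13 0->-324; node12 0->18) — executes, giving -324.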